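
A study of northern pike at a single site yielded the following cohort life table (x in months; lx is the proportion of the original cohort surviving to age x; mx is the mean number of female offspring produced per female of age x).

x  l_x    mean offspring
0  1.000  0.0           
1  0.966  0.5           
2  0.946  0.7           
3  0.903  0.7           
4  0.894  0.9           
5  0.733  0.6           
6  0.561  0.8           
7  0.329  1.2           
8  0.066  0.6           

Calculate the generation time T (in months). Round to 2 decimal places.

lx·mx: 0, 0.483, 0.6622, 0.6321, 0.8046, 0.4398, 0.4488, 0.3948, 0.0396 → R0 = 3.9049
x·lx·mx: 0, 0.483, 1.3244, 1.8963, 3.2184, 2.199, 2.6928, 2.7636, 0.3168 → Σ = 14.8943
T = 14.8943 / 3.9049 = 3.814259… → 3.81

3.81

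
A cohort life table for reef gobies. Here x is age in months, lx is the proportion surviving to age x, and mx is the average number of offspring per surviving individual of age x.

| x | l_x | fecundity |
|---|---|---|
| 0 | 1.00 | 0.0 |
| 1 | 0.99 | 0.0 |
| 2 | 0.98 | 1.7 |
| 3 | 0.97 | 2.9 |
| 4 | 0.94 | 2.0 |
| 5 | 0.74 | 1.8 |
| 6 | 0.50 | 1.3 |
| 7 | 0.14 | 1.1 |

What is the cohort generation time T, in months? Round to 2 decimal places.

lx·mx: 0, 0, 1.666, 2.813, 1.88, 1.332, 0.65, 0.154 → R0 = 8.495
x·lx·mx: 0, 0, 3.332, 8.439, 7.52, 6.66, 3.9, 1.078 → Σ = 30.929
T = 30.929 / 8.495 = 3.640848… → 3.64

3.64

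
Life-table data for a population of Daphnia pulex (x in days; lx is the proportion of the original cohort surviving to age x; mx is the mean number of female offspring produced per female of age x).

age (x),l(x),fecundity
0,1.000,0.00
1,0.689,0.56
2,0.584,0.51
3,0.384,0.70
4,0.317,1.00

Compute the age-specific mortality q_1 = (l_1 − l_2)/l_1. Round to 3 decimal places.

0.152

q_1 = (l_1 − l_2) / l_1 = (0.689 − 0.584) / 0.689
     = 0.105 / 0.689 = 0.152395… → 0.152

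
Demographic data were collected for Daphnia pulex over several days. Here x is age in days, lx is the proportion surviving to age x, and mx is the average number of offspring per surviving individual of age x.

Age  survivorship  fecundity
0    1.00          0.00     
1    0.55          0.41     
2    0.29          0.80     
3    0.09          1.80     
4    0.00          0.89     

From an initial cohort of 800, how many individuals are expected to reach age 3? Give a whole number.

72

Expected survivors = N0 · l_3 = 800 × 0.09 = 72 → 72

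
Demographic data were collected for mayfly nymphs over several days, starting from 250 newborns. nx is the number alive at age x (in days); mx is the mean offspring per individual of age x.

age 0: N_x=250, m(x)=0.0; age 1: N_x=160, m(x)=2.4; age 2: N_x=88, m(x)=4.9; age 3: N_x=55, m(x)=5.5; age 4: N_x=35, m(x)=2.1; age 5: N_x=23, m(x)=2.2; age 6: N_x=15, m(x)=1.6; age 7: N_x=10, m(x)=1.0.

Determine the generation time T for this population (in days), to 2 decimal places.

lx = nx/n0 = nx/250: 1, 0.64, 0.352, 0.22, 0.14, 0.092, 0.06, 0.04
lx·mx: 0, 1.536, 1.7248, 1.21, 0.294, 0.2024, 0.096, 0.04 → R0 = 5.1032
x·lx·mx: 0, 1.536, 3.4496, 3.63, 1.176, 1.012, 0.576, 0.28 → Σ = 11.6596
T = 11.6596 / 5.1032 = 2.284763… → 2.28

2.28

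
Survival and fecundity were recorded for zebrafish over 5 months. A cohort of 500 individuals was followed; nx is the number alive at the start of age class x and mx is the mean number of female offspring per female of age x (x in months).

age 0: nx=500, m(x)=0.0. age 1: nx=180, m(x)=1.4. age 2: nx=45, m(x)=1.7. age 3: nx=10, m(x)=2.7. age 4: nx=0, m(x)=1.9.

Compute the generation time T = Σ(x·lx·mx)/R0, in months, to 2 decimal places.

1.37

lx = nx/n0 = nx/500: 1, 0.36, 0.09, 0.02, 0
lx·mx: 0, 0.504, 0.153, 0.054, 0 → R0 = 0.711
x·lx·mx: 0, 0.504, 0.306, 0.162, 0 → Σ = 0.972
T = 0.972 / 0.711 = 1.367089… → 1.37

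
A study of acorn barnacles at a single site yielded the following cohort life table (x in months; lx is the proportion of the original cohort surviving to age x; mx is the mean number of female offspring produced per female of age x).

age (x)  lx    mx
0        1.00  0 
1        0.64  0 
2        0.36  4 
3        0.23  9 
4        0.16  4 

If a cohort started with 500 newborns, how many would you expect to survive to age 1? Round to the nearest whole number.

320

Expected survivors = N0 · l_1 = 500 × 0.64 = 320 → 320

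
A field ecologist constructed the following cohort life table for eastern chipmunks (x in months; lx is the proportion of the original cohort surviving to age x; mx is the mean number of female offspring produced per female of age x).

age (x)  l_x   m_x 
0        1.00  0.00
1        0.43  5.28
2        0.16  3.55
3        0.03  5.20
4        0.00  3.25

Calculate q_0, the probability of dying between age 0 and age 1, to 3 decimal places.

q_0 = (l_0 − l_1) / l_0 = (1 − 0.43) / 1
     = 0.57 / 1 = 0.57 → 0.570

0.570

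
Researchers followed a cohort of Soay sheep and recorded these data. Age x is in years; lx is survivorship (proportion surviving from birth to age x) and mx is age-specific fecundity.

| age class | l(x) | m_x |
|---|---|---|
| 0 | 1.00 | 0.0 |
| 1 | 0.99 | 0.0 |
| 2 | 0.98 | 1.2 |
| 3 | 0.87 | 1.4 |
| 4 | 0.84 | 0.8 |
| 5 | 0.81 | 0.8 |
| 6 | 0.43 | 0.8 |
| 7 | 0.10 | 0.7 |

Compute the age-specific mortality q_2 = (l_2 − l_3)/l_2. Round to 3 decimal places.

0.112

q_2 = (l_2 − l_3) / l_2 = (0.98 − 0.87) / 0.98
     = 0.11 / 0.98 = 0.112245… → 0.112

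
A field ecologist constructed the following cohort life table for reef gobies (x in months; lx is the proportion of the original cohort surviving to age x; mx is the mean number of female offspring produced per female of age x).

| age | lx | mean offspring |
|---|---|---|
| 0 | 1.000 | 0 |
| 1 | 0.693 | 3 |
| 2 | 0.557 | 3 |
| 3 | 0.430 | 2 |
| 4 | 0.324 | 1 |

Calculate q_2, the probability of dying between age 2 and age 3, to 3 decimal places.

q_2 = (l_2 − l_3) / l_2 = (0.557 − 0.43) / 0.557
     = 0.127 / 0.557 = 0.228007… → 0.228

0.228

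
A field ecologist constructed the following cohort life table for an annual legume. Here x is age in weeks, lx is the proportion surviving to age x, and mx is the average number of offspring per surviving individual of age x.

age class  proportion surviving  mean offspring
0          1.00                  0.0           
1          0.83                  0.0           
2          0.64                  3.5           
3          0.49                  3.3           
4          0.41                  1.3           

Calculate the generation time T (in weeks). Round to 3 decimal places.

lx·mx: 0, 0, 2.24, 1.617, 0.533 → R0 = 4.39
x·lx·mx: 0, 0, 4.48, 4.851, 2.132 → Σ = 11.463
T = 11.463 / 4.39 = 2.611162… → 2.611

2.611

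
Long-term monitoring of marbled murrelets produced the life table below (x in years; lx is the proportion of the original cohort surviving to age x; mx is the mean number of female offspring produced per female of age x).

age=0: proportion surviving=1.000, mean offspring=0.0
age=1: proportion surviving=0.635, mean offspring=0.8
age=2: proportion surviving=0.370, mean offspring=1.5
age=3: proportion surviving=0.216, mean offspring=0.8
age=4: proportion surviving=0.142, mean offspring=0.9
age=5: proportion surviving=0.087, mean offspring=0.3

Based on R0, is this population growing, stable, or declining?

growing

R0 = Σ lx·mx = 0 + 0.508 + 0.555 + 0.1728 + 0.1278 + 0.0261 = 1.3897
R0 > 1, so the population is growing.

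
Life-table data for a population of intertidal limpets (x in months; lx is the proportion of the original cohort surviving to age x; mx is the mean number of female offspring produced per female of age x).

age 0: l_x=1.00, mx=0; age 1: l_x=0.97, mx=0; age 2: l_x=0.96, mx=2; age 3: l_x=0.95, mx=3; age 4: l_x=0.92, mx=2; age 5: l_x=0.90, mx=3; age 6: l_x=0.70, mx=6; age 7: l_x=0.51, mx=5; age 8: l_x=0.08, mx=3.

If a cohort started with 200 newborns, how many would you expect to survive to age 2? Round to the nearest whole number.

Expected survivors = N0 · l_2 = 200 × 0.96 = 192 → 192

192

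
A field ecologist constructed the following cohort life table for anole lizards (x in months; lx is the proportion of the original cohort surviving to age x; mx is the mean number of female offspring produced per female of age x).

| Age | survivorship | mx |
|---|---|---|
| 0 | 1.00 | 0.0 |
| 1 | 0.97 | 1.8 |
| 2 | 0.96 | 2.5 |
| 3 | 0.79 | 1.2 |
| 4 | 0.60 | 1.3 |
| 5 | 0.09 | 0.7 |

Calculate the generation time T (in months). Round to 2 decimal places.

lx·mx: 0, 1.746, 2.4, 0.948, 0.78, 0.063 → R0 = 5.937
x·lx·mx: 0, 1.746, 4.8, 2.844, 3.12, 0.315 → Σ = 12.825
T = 12.825 / 5.937 = 2.160182… → 2.16

2.16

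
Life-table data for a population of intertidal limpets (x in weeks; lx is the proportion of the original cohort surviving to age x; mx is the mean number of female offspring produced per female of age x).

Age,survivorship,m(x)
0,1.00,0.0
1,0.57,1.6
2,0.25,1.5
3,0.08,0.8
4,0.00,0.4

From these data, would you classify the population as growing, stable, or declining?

R0 = Σ lx·mx = 0 + 0.912 + 0.375 + 0.064 + 0 = 1.351
R0 > 1, so the population is growing.

growing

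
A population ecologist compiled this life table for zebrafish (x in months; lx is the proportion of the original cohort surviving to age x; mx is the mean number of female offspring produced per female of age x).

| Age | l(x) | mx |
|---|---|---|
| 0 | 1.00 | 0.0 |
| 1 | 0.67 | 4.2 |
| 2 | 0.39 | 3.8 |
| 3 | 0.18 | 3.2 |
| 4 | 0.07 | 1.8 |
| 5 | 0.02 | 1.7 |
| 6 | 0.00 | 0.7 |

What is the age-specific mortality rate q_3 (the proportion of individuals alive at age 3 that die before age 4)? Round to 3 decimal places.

0.611

q_3 = (l_3 − l_4) / l_3 = (0.18 − 0.07) / 0.18
     = 0.11 / 0.18 = 0.611111… → 0.611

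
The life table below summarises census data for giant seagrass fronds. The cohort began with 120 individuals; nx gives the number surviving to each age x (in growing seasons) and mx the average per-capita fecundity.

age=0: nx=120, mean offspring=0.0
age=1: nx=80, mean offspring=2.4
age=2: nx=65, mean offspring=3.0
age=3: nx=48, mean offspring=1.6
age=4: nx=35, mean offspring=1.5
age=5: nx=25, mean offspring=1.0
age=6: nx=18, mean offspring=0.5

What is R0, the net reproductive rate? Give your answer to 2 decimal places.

lx = nx/n0 = nx/120: 1, 0.66667…, 0.54167…, 0.4, 0.29167…, 0.20833…, 0.15
lx·mx by age: 0, 1.6…, 1.625…, 0.64, 0.4375…, 0.208333…, 0.075
R0 = Σ lx·mx = 4.585833… → 4.59

4.59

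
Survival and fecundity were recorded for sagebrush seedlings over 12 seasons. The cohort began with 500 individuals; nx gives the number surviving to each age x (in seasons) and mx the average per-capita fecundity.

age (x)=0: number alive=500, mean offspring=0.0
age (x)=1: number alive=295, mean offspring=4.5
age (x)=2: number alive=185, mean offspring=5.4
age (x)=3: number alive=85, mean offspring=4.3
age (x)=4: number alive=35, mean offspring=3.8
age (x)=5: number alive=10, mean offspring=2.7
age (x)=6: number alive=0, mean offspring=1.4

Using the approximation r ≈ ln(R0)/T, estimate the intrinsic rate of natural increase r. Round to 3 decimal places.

0.976

lx = nx/n0 = nx/500: 1, 0.59, 0.37, 0.17, 0.07, 0.02, 0
R0 = Σ lx·mx = 0 + 2.655 + 1.998 + 0.731 + 0.266 + 0.054 + 0 = 5.704
Σ x·lx·mx = 10.178; T = 10.178/5.704 = 1.78436…
r ≈ ln(R0)/T = ln(5.704)/1.78436… = 0.97579… → 0.976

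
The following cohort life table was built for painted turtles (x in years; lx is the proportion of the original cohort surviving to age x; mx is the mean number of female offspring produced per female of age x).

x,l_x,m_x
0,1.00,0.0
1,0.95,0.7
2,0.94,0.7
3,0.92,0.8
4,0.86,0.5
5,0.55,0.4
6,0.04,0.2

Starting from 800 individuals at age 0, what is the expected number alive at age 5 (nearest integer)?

Expected survivors = N0 · l_5 = 800 × 0.55 = 440 → 440

440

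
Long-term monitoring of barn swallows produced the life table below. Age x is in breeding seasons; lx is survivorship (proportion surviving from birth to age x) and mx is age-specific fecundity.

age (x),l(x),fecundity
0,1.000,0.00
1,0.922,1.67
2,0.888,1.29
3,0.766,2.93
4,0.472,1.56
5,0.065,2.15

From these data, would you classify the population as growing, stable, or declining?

R0 = Σ lx·mx = 0 + 1.53974 + 1.14552 + 2.24438 + 0.73632 + 0.13975 = 5.80571
R0 > 1, so the population is growing.

growing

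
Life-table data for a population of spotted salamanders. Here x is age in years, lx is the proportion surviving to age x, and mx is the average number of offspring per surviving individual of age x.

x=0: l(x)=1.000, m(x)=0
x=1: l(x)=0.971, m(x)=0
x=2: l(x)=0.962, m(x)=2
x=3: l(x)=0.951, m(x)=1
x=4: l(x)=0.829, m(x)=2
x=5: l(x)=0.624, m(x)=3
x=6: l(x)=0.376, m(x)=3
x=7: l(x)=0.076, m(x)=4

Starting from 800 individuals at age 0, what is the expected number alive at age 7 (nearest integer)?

61

Expected survivors = N0 · l_7 = 800 × 0.076 = 60.8 → 61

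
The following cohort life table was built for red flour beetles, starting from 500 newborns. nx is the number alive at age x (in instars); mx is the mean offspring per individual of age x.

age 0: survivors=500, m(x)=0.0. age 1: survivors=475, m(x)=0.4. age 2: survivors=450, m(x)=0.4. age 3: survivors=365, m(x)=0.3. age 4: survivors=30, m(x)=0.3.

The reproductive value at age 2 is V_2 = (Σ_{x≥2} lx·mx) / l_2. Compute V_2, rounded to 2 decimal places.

0.66

lx = nx/n0 = nx/500: 1, 0.95, 0.9, 0.73, 0.06
lx·mx for x ≥ 2: 0.36, 0.219, 0.018 → sum = 0.597
V_2 = 0.597 / l_2 = 0.597 / 0.9 = 0.663333… → 0.66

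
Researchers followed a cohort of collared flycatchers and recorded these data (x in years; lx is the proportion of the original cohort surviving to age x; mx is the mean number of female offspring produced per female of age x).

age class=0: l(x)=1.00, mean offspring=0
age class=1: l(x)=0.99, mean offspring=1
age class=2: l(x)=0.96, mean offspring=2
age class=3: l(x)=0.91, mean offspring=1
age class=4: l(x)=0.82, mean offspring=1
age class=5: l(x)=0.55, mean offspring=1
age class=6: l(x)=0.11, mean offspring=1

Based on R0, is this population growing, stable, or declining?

growing

R0 = Σ lx·mx = 0 + 0.99 + 1.92 + 0.91 + 0.82 + 0.55 + 0.11 = 5.3
R0 > 1, so the population is growing.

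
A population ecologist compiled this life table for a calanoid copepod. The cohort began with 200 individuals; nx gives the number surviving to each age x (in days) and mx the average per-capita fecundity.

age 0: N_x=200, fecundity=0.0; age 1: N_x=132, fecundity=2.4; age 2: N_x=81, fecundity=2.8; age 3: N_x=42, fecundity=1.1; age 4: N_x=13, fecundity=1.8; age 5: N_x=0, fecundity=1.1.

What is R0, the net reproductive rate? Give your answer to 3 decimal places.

lx = nx/n0 = nx/200: 1, 0.66, 0.405, 0.21, 0.065, 0
lx·mx by age: 0, 1.584, 1.134, 0.231, 0.117, 0
R0 = Σ lx·mx = 3.066 → 3.066

3.066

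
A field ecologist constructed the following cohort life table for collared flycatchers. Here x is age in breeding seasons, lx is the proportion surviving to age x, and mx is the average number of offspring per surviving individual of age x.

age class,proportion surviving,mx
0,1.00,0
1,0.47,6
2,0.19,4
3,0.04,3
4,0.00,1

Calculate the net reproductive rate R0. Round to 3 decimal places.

lx·mx by age: 0, 2.82, 0.76, 0.12, 0
R0 = Σ lx·mx = 3.7 → 3.700

3.700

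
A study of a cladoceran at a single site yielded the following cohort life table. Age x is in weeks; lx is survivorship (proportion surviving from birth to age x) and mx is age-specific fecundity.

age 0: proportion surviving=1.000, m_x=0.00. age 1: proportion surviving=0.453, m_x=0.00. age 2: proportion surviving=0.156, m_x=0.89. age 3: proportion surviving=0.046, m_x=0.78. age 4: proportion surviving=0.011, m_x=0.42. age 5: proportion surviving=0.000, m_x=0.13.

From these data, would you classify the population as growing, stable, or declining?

declining

R0 = Σ lx·mx = 0 + 0 + 0.13884 + 0.03588 + 0.00462 + 0 = 0.17934
R0 < 1, so the population is declining.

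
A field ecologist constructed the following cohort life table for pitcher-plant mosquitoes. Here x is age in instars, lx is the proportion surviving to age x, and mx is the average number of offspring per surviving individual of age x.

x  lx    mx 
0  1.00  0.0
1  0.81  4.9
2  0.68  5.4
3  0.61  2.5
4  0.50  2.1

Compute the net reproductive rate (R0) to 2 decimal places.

10.22

lx·mx by age: 0, 3.969, 3.672, 1.525, 1.05
R0 = Σ lx·mx = 10.216 → 10.22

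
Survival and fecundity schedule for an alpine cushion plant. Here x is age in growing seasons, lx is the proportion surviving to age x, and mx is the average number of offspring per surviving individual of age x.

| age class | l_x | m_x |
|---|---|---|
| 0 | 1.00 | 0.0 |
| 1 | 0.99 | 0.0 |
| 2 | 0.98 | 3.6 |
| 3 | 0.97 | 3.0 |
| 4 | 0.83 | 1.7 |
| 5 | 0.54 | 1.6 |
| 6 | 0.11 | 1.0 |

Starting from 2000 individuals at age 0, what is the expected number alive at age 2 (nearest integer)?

Expected survivors = N0 · l_2 = 2000 × 0.98 = 1960 → 1960

1960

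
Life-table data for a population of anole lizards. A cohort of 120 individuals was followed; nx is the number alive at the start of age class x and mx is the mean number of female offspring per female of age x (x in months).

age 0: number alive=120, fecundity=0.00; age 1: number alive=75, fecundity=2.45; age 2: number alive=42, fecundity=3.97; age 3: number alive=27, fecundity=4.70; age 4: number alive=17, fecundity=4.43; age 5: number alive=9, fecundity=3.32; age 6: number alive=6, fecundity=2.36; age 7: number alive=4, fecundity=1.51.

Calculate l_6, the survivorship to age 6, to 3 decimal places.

l_6 = n_6/n_0 = 6/120 = 0.05 → 0.050

0.050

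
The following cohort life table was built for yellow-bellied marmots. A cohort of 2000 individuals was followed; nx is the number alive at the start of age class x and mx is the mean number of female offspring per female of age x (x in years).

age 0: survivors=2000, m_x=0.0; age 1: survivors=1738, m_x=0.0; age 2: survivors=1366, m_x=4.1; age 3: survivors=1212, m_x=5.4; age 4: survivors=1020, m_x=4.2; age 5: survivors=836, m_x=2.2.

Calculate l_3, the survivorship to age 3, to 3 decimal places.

l_3 = n_3/n_0 = 1212/2000 = 0.606 → 0.606

0.606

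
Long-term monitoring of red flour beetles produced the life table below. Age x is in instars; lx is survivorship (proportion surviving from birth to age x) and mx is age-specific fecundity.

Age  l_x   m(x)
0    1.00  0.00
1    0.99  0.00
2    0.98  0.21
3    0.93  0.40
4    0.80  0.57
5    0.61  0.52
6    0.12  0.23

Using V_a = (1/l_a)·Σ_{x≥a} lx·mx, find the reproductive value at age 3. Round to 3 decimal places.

1.261

lx·mx for x ≥ 3: 0.372, 0.456, 0.3172, 0.0276 → sum = 1.1728
V_3 = 1.1728 / l_3 = 1.1728 / 0.93 = 1.261075… → 1.261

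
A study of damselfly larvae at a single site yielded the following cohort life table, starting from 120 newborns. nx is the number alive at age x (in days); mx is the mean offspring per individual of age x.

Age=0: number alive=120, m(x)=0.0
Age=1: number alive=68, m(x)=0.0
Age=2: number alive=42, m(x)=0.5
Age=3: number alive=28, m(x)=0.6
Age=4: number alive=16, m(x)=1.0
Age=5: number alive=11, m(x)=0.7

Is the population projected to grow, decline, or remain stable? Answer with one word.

lx = nx/n0 = nx/120: 1, 0.56667…, 0.35, 0.23333…, 0.13333…, 0.09167…
R0 = Σ lx·mx = 0 + 0 + 0.175 + 0.14… + 0.133333… + 0.064167… = 0.5125…
R0 < 1, so the population is declining.

declining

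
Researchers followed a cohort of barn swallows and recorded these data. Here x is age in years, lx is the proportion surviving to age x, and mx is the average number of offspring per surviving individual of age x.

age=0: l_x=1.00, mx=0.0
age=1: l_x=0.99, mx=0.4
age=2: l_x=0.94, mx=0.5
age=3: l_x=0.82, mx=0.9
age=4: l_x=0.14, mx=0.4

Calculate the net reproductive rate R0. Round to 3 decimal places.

1.660

lx·mx by age: 0, 0.396, 0.47, 0.738, 0.056
R0 = Σ lx·mx = 1.66 → 1.660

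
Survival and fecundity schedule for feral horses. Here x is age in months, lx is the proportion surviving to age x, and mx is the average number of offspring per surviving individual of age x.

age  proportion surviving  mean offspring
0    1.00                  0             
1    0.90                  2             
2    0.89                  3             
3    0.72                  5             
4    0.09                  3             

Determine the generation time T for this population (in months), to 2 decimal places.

2.28

lx·mx: 0, 1.8, 2.67, 3.6, 0.27 → R0 = 8.34
x·lx·mx: 0, 1.8, 5.34, 10.8, 1.08 → Σ = 19.02
T = 19.02 / 8.34 = 2.280576… → 2.28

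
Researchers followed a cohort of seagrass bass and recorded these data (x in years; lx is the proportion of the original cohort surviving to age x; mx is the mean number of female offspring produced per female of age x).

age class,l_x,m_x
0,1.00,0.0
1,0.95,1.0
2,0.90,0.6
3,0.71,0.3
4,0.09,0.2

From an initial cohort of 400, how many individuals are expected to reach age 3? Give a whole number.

Expected survivors = N0 · l_3 = 400 × 0.71 = 284 → 284

284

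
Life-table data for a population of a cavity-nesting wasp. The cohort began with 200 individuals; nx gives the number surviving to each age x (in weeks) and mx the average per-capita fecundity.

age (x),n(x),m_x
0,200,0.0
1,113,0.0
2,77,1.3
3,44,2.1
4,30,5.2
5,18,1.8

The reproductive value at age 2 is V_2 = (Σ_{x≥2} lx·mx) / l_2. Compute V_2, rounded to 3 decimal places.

lx = nx/n0 = nx/200: 1, 0.565, 0.385, 0.22, 0.15, 0.09
lx·mx for x ≥ 2: 0.5005, 0.462, 0.78, 0.162 → sum = 1.9045
V_2 = 1.9045 / l_2 = 1.9045 / 0.385 = 4.946753… → 4.947

4.947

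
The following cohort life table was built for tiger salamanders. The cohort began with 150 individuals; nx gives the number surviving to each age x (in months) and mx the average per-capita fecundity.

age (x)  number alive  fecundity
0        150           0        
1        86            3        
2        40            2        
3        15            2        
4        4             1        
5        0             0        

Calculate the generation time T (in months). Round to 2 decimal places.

lx = nx/n0 = nx/150: 1, 0.57333…, 0.26667…, 0.1, 0.02667…, 0
lx·mx: 0, 1.72…, 0.533333…, 0.2, 0.026667…, 0 → R0 = 2.48…
x·lx·mx: 0, 1.72…, 1.066667…, 0.6, 0.106667…, 0 → Σ = 3.493333…
T = 3.493333… / 2.48… = 1.408602… → 1.41

1.41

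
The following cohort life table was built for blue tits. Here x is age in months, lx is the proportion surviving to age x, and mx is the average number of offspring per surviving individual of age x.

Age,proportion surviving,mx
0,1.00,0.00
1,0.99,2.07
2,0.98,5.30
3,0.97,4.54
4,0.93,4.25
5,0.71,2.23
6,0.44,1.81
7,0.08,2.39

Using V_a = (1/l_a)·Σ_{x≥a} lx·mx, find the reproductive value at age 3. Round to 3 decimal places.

lx·mx for x ≥ 3: 4.4038, 3.9525, 1.5833, 0.7964, 0.1912 → sum = 10.9272
V_3 = 10.9272 / l_3 = 10.9272 / 0.97 = 11.265155… → 11.265

11.265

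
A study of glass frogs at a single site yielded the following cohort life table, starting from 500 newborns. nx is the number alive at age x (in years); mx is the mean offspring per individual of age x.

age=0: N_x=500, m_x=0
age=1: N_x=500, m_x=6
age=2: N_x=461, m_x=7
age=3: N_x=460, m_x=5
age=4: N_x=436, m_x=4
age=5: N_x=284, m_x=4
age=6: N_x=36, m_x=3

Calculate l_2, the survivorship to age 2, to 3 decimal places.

0.922

l_2 = n_2/n_0 = 461/500 = 0.922 → 0.922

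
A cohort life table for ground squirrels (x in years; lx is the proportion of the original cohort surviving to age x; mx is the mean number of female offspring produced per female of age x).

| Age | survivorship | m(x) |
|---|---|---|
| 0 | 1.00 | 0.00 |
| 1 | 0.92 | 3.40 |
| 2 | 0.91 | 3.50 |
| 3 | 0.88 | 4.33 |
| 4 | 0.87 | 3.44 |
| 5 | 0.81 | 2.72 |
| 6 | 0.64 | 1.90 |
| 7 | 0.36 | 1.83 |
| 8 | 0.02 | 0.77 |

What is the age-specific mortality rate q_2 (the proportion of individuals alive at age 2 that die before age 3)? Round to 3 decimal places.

q_2 = (l_2 − l_3) / l_2 = (0.91 − 0.88) / 0.91
     = 0.03 / 0.91 = 0.032967… → 0.033

0.033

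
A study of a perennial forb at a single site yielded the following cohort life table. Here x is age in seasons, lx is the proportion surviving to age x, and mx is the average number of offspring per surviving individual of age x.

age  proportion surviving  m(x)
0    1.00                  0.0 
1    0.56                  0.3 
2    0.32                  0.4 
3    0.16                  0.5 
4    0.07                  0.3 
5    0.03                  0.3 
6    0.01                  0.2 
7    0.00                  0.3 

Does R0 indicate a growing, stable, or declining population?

R0 = Σ lx·mx = 0 + 0.168 + 0.128 + 0.08 + 0.021 + 0.009 + 0.002 + 0 = 0.408
R0 < 1, so the population is declining.

declining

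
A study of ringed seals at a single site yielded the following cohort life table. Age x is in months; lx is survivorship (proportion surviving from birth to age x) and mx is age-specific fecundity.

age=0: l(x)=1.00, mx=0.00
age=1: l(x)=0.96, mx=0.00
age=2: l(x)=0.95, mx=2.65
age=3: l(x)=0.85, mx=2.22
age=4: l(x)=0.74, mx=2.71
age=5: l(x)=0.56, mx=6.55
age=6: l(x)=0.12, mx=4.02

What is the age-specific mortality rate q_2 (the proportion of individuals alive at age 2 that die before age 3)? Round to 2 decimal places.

0.11

q_2 = (l_2 − l_3) / l_2 = (0.95 − 0.85) / 0.95
     = 0.1 / 0.95 = 0.105263… → 0.11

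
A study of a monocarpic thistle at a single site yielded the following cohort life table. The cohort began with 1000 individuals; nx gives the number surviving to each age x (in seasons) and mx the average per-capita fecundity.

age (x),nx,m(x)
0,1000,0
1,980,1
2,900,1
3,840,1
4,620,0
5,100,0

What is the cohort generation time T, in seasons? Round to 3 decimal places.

lx = nx/n0 = nx/1000: 1, 0.98, 0.9, 0.84, 0.62, 0.1
lx·mx: 0, 0.98, 0.9, 0.84, 0, 0 → R0 = 2.72
x·lx·mx: 0, 0.98, 1.8, 2.52, 0, 0 → Σ = 5.3
T = 5.3 / 2.72 = 1.948529… → 1.949

1.949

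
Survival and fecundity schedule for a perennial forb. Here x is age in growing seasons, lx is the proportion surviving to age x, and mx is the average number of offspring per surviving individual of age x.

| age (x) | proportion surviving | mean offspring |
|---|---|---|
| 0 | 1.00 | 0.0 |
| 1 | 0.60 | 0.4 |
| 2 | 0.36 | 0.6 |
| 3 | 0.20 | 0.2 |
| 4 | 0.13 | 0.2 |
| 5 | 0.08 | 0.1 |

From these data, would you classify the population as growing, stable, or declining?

R0 = Σ lx·mx = 0 + 0.24 + 0.216 + 0.04 + 0.026 + 0.008 = 0.53
R0 < 1, so the population is declining.

declining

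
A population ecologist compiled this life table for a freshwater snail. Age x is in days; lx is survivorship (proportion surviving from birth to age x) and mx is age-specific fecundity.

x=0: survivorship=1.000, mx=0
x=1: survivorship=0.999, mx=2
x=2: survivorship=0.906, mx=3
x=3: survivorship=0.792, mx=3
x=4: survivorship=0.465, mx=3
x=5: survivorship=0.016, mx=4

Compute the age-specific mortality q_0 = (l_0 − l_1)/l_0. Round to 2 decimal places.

0.00

q_0 = (l_0 − l_1) / l_0 = (1 − 0.999) / 1
     = 0.001 / 1 = 0.001 → 0.00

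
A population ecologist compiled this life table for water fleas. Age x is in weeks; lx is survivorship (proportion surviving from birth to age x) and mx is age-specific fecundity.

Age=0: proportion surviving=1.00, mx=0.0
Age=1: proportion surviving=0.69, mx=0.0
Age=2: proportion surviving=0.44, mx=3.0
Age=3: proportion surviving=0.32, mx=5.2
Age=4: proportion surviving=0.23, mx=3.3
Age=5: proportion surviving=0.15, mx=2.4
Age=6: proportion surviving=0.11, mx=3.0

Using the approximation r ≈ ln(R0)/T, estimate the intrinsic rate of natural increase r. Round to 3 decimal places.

0.457

R0 = Σ lx·mx = 0 + 0 + 1.32 + 1.664 + 0.759 + 0.36 + 0.33 = 4.433
Σ x·lx·mx = 14.448; T = 14.448/4.433 = 3.25919…
r ≈ ln(R0)/T = ln(4.433)/3.25919… = 0.45689… → 0.457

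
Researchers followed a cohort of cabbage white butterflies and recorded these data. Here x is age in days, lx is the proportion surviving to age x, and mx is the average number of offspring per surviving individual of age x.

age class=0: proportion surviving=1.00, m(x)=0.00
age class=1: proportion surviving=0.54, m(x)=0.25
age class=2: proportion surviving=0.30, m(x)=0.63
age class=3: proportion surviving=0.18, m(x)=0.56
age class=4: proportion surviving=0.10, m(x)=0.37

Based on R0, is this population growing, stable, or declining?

R0 = Σ lx·mx = 0 + 0.135 + 0.189 + 0.1008 + 0.037 = 0.4618
R0 < 1, so the population is declining.

declining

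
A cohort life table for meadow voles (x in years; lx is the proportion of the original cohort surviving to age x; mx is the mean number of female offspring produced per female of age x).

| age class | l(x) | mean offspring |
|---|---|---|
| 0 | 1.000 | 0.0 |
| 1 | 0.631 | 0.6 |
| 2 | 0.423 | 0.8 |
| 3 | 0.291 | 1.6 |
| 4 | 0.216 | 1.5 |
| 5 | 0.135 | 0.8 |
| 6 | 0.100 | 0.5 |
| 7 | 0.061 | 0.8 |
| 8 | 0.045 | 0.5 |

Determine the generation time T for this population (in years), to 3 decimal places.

2.944

lx·mx: 0, 0.3786, 0.3384, 0.4656, 0.324, 0.108, 0.05, 0.0488, 0.0225 → R0 = 1.7359
x·lx·mx: 0, 0.3786, 0.6768, 1.3968, 1.296, 0.54, 0.3, 0.3416, 0.18 → Σ = 5.1098
T = 5.1098 / 1.7359 = 2.943603… → 2.944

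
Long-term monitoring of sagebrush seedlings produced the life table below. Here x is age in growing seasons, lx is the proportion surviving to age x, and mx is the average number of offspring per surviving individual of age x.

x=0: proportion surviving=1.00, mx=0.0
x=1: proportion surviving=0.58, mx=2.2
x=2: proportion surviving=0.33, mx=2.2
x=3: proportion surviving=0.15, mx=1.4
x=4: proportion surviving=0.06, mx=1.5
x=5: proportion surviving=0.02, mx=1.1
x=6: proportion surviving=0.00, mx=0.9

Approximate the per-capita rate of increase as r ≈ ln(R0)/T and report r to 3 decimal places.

R0 = Σ lx·mx = 0 + 1.276 + 0.726 + 0.21 + 0.09 + 0.022 + 0 = 2.324
Σ x·lx·mx = 3.828; T = 3.828/2.324 = 1.64716…
r ≈ ln(R0)/T = ln(2.324)/1.64716… = 0.51197… → 0.512

0.512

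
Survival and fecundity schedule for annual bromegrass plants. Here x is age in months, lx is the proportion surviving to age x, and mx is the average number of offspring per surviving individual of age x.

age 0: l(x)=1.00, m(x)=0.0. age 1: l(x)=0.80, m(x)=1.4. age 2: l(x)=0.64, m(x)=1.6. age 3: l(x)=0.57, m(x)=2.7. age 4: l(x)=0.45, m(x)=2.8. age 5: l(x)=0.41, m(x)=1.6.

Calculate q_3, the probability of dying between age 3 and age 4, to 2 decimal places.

q_3 = (l_3 − l_4) / l_3 = (0.57 − 0.45) / 0.57
     = 0.12 / 0.57 = 0.210526… → 0.21

0.21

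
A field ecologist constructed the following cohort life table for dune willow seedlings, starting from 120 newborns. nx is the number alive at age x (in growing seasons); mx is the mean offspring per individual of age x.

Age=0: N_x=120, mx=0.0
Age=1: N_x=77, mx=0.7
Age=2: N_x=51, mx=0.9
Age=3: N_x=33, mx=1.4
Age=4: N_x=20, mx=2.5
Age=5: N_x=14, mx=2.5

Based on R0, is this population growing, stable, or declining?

growing

lx = nx/n0 = nx/120: 1, 0.64167…, 0.425, 0.275, 0.16667…, 0.11667…
R0 = Σ lx·mx = 0 + 0.449167… + 0.3825 + 0.385 + 0.416667… + 0.291667… = 1.925…
R0 > 1, so the population is growing.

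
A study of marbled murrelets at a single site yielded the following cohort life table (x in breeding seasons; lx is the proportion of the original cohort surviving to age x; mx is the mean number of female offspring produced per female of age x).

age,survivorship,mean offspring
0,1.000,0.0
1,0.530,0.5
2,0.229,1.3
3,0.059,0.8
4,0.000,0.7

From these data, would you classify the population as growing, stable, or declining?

R0 = Σ lx·mx = 0 + 0.265 + 0.2977 + 0.0472 + 0 = 0.6099
R0 < 1, so the population is declining.

declining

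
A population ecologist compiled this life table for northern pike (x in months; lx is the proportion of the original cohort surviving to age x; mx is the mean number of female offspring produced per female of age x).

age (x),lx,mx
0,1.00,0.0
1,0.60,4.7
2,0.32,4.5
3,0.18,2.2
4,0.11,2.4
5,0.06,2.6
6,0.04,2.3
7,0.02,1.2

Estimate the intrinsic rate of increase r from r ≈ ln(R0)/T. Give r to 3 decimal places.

R0 = Σ lx·mx = 0 + 2.82 + 1.44 + 0.396 + 0.264 + 0.156 + 0.092 + 0.024 = 5.192
Σ x·lx·mx = 9.444; T = 9.444/5.192 = 1.81895…
r ≈ ln(R0)/T = ln(5.192)/1.81895… = 0.90553… → 0.906

0.906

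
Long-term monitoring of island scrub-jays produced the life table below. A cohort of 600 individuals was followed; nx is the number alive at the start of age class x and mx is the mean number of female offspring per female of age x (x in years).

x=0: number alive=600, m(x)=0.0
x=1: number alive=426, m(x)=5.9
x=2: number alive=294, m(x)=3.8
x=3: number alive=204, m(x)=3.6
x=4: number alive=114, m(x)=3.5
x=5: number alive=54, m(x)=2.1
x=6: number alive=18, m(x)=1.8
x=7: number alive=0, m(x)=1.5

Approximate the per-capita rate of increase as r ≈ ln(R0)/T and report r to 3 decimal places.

lx = nx/n0 = nx/600: 1, 0.71, 0.49, 0.34, 0.19, 0.09, 0.03, 0
R0 = Σ lx·mx = 0 + 4.189 + 1.862 + 1.224 + 0.665 + 0.189 + 0.054 + 0 = 8.183
Σ x·lx·mx = 15.514; T = 15.514/8.183 = 1.89588…
r ≈ ln(R0)/T = ln(8.183)/1.89588… = 1.10875… → 1.109

1.109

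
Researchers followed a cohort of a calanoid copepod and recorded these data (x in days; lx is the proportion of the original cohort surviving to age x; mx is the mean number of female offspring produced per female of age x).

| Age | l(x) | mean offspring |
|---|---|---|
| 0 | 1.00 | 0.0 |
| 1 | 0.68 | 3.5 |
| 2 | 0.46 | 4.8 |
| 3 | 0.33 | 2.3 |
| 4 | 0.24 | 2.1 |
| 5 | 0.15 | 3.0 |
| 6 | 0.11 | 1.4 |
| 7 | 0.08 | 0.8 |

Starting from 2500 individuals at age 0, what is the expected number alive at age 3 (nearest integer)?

Expected survivors = N0 · l_3 = 2500 × 0.33 = 825 → 825

825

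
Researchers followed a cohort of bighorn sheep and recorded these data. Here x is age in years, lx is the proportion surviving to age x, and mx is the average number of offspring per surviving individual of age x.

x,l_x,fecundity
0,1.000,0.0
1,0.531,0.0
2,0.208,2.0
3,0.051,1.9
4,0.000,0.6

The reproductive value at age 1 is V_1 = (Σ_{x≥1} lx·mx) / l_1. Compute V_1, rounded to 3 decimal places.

0.966

lx·mx for x ≥ 1: 0, 0.416, 0.0969, 0 → sum = 0.5129
V_1 = 0.5129 / l_1 = 0.5129 / 0.531 = 0.965913… → 0.966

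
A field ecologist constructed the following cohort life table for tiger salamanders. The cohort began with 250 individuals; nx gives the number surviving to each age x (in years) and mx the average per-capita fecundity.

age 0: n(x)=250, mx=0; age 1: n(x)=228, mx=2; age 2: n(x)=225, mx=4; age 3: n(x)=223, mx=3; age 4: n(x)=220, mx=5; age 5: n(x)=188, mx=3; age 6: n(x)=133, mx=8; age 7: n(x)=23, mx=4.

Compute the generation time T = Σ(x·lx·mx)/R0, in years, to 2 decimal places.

lx = nx/n0 = nx/250: 1, 0.912, 0.9, 0.892, 0.88, 0.752, 0.532, 0.092
lx·mx: 0, 1.824, 3.6, 2.676, 4.4, 2.256, 4.256, 0.368 → R0 = 19.38
x·lx·mx: 0, 1.824, 7.2, 8.028, 17.6, 11.28, 25.536, 2.576 → Σ = 74.044
T = 74.044 / 19.38 = 3.82064… → 3.82

3.82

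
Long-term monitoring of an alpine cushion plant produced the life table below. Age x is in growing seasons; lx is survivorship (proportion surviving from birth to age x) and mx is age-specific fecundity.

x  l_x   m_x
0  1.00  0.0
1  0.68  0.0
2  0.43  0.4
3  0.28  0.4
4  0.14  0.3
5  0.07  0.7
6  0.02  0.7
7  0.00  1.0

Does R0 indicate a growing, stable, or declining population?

declining

R0 = Σ lx·mx = 0 + 0 + 0.172 + 0.112 + 0.042 + 0.049 + 0.014 + 0 = 0.389
R0 < 1, so the population is declining.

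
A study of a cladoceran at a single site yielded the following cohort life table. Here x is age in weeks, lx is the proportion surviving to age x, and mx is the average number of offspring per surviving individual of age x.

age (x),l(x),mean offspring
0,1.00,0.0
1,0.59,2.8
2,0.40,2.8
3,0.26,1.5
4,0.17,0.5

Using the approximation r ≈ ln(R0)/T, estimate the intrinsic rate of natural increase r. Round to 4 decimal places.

0.7079

R0 = Σ lx·mx = 0 + 1.652 + 1.12 + 0.39 + 0.085 = 3.247
Σ x·lx·mx = 5.402; T = 5.402/3.247 = 1.66369…
r ≈ ln(R0)/T = ln(3.247)/1.66369… = 0.707903… → 0.7079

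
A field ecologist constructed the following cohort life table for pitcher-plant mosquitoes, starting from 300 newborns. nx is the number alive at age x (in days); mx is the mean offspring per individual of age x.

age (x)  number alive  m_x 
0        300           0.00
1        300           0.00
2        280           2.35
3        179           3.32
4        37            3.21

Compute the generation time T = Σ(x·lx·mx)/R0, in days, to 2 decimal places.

2.61

lx = nx/n0 = nx/300: 1, 1, 0.93333…, 0.59667…, 0.12333…
lx·mx: 0, 0, 2.193333…, 1.980933…, 0.3959… → R0 = 4.570167…
x·lx·mx: 0, 0, 4.386667…, 5.9428…, 1.5836… → Σ = 11.913067…
T = 11.913067… / 4.570167… = 2.606703… → 2.61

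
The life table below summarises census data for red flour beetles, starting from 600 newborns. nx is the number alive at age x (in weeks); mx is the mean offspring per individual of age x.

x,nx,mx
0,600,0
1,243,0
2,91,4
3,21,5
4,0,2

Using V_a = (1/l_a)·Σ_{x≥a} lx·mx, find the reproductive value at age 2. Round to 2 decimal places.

lx = nx/n0 = nx/600: 1, 0.405, 0.15167…, 0.035, 0
lx·mx for x ≥ 2: 0.606667…, 0.175, 0 → sum = 0.781667…
V_2 = 0.781667… / l_2 = 0.781667… / 0.151667… = 5.153846… → 5.15

5.15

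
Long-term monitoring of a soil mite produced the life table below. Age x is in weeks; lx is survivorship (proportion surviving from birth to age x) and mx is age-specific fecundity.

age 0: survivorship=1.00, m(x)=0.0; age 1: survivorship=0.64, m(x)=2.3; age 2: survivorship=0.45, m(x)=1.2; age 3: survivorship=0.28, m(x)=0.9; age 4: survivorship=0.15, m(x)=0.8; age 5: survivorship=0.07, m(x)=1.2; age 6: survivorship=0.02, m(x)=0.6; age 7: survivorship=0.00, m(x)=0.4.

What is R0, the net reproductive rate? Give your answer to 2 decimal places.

lx·mx by age: 0, 1.472, 0.54, 0.252, 0.12, 0.084, 0.012, 0
R0 = Σ lx·mx = 2.48 → 2.48

2.48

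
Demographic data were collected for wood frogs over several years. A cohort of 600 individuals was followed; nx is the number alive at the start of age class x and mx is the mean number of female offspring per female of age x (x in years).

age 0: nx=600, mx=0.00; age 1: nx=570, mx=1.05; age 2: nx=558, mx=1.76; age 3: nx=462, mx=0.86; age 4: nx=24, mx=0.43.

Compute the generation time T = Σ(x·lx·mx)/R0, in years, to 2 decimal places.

lx = nx/n0 = nx/600: 1, 0.95, 0.93, 0.77, 0.04
lx·mx: 0, 0.9975, 1.6368, 0.6622, 0.0172 → R0 = 3.3137
x·lx·mx: 0, 0.9975, 3.2736, 1.9866, 0.0688 → Σ = 6.3265
T = 6.3265 / 3.3137 = 1.909195… → 1.91

1.91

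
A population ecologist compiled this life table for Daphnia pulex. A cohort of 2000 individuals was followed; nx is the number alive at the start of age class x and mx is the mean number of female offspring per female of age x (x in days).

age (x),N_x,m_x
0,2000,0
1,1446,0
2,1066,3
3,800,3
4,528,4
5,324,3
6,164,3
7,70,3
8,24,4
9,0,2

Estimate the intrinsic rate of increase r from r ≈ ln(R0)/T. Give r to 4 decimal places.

0.4596

lx = nx/n0 = nx/2000: 1, 0.723, 0.533, 0.4, 0.264, 0.162, 0.082, 0.035, 0.012, 0
R0 = Σ lx·mx = 0 + 0 + 1.599 + 1.2 + 1.056 + 0.486 + 0.246 + 0.105 + 0.048 + 0 = 4.74
Σ x·lx·mx = 16.047; T = 16.047/4.74 = 3.38544…
r ≈ ln(R0)/T = ln(4.74)/3.38544… = 0.459626… → 0.4596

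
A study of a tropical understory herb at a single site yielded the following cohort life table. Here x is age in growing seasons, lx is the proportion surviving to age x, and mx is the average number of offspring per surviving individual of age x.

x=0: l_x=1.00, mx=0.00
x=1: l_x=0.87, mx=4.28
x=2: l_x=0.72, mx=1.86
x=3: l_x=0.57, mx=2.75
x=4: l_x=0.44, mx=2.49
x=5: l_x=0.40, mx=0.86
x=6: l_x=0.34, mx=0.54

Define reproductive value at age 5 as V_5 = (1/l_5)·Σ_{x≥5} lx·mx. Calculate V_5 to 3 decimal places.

lx·mx for x ≥ 5: 0.344, 0.1836 → sum = 0.5276
V_5 = 0.5276 / l_5 = 0.5276 / 0.4 = 1.319 → 1.319

1.319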